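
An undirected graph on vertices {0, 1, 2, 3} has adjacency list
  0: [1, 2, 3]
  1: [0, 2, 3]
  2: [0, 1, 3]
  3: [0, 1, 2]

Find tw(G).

3

A width-3 tree decomposition is:
Bags: B1 = {0, 1, 2, 3}
Tree: (single bag)
A single bag containing all 4 vertices is trivially a valid decomposition of width 3. On the other hand G contains the 4-clique {0, 1, 2, 3}. A clique must lie in a single bag of any decomposition, so no decomposition can have width below 3. The upper and lower bounds meet at 3, so that is the treewidth.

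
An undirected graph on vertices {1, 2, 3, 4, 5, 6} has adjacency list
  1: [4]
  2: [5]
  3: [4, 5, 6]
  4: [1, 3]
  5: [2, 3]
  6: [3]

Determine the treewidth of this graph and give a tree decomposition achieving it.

Every bag has size at most 2, so the width is 2 − 1 = 1 and tw(G) ≤ 1. Since G has at least one edge (e.g. 3–5), it is not an edgeless graph, so tw(G) ≥ 1. Therefore the treewidth is 1.

Treewidth 1.
Bags: B1 = {3, 5}  B2 = {3, 4}  B3 = {1, 4}  B4 = {2, 5}  B5 = {3, 6}
Tree: B1–B2, B2–B3, B1–B4, B2–B5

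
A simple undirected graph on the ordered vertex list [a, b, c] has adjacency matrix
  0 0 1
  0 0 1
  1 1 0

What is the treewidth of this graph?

A width-1 tree decomposition is:
Bags: B1 = {b, c}  B2 = {a, c}
Tree: B1–B2
The largest bag has 2 vertices, giving width 1; this decomposition certifies tw(G) ≤ 1. Any graph with an edge has treewidth ≥ 1, and G has the edge b–c. Therefore the treewidth is 1.

1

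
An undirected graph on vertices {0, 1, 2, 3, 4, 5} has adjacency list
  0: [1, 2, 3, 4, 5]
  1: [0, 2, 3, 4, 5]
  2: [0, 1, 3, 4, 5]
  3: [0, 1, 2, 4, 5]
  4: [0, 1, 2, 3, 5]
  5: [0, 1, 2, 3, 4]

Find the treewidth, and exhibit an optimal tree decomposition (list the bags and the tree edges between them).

Treewidth 5.
One optimal decomposition is:
Bags: B1 = {0, 1, 2, 3, 4, 5}
Tree: (single bag)

With just one bag of size 6, the width is 6 − 1 = 5, so tw(G) ≤ 5. For the lower bound, the 6 vertices {0, 1, 2, 3, 4, 5} are pairwise adjacent, and any tree decomposition puts a clique entirely inside one bag — forcing width ≥ 5. The upper and lower bounds meet at 5, so that is the treewidth.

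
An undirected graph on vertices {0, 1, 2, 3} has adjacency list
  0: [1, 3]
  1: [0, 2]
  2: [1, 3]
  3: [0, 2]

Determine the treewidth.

2

A width-2 tree decomposition is:
Bags: B1 = {0, 1, 3}  B2 = {1, 2, 3}
Tree: B1–B2
The largest bag has 3 vertices, giving width 2; this decomposition certifies tw(G) ≤ 2. The edges 3–0–1–2–3 form a cycle, so G is not a tree and its treewidth is at least 2. Combining the bounds, tw(G) = 2.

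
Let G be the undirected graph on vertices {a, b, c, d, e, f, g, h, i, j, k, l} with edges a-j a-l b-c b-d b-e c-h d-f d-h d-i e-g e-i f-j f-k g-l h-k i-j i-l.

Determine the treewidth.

3

A width-3 tree decomposition is:
Bags: B1 = {a, g, j, l}  B2 = {g, i, j, l}  B3 = {e, g, i, j}  B4 = {e, f, i, j}  B5 = {d, e, f, i}  B6 = {b, d, e, f}  B7 = {b, d, f, k}  B8 = {b, d, h, k}  B9 = {b, c, h, k}
Tree: B1–B2, B2–B3, B3–B4, B4–B5, B5–B6, B6–B7, B7–B8, B8–B9
Each bag holds 4 vertices, so the decomposition has width 3, which upper-bounds the treewidth. For the lower bound: the 4 vertex sets {a,g,l}, {j}, {i}, {b,d,e,f} are disjoint, each induces a connected subgraph, and every pair is joined by at least one edge of G. Contracting each set to a single vertex therefore yields K_{4} as a minor, and since treewidth is minor-monotone, tw(G) ≥ tw(K_{4}) = 3. Hence tw(G) = 3 exactly.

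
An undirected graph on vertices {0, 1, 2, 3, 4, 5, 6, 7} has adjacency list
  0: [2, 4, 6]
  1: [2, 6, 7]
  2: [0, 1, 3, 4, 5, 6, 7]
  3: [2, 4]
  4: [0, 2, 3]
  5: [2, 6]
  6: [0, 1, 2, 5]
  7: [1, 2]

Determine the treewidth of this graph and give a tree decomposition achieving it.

The largest bag has 3 vertices, giving width 2; this decomposition certifies tw(G) ≤ 2. Conversely, {2, 3, 4} is a clique of size 3, and the vertices of any clique must share a bag in every tree decomposition; so some bag has ≥ 3 vertices and tw(G) ≥ 2. Hence tw(G) = 2 exactly.

Treewidth 2.
One optimal decomposition is:
Bags: B1 = {1, 2, 6}  B2 = {0, 2, 6}  B3 = {1, 2, 7}  B4 = {0, 2, 4}  B5 = {2, 5, 6}  B6 = {2, 3, 4}
Tree: B1–B2, B1–B3, B2–B4, B1–B5, B4–B6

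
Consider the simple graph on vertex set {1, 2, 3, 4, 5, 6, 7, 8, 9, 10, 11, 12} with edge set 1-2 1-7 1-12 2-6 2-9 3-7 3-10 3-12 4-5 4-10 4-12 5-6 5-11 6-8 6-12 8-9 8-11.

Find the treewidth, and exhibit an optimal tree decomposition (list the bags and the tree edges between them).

Every bag has size at most 4, so the width is 4 − 1 = 3 and tw(G) ≤ 3. For the lower bound: the 4 vertex sets {8,9,11}, {2}, {6}, {1,4,5,12} are disjoint, each induces a connected subgraph, and every pair is joined by at least one edge of G. Contracting each set to a single vertex therefore yields K_{4} as a minor, and since treewidth is minor-monotone, tw(G) ≥ tw(K_{4}) = 3. Hence tw(G) = 3 exactly.

Treewidth 3.
Bags: B1 = {2, 8, 9, 11}  B2 = {2, 6, 8, 11}  B3 = {2, 5, 6, 11}  B4 = {1, 2, 5, 6}  B5 = {1, 5, 6, 12}  B6 = {1, 4, 5, 12}  B7 = {1, 4, 7, 12}  B8 = {3, 4, 7, 12}  B9 = {3, 4, 7, 10}
Tree: B1–B2, B2–B3, B3–B4, B4–B5, B5–B6, B6–B7, B7–B8, B8–B9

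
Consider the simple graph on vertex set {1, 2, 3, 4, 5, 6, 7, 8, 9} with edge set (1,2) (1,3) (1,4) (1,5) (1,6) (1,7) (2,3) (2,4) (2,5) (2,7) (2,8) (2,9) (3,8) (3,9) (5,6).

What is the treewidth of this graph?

A width-2 tree decomposition is:
Bags: B1 = {1, 2, 4}  B2 = {1, 2, 7}  B3 = {1, 2, 5}  B4 = {1, 2, 3}  B5 = {2, 3, 8}  B6 = {1, 5, 6}  B7 = {2, 3, 9}
Tree: B1–B2, B2–B3, B2–B4, B4–B5, B3–B6, B4–B7
Each bag holds 3 vertices, so the decomposition has width 2, which upper-bounds the treewidth. On the other hand G contains the 3-clique {2, 3, 8}. A clique must lie in a single bag of any decomposition, so no decomposition can have width below 2. The upper and lower bounds meet at 2, so that is the treewidth.

2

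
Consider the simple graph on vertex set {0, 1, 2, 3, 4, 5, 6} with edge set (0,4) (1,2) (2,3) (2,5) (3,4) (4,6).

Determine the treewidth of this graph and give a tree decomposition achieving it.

Each bag holds 2 vertices, so the decomposition has width 1, which upper-bounds the treewidth. Any graph with an edge has treewidth ≥ 1, and G has the edge 3–4. Combining the bounds, tw(G) = 1.

Treewidth 1.
One such decomposition:
Bags: B1 = {3, 4}  B2 = {2, 3}  B3 = {2, 5}  B4 = {0, 4}  B5 = {1, 2}  B6 = {4, 6}
Tree: B1–B2, B2–B3, B1–B4, B2–B5, B4–B6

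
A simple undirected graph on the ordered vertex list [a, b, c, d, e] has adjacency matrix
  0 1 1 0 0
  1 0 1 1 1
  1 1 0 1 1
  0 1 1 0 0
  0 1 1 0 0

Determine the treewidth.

2

A width-2 tree decomposition is:
Bags: B1 = {b, c, d}  B2 = {b, c, e}  B3 = {a, b, c}
Tree: B1–B2, B2–B3
Every bag has size at most 3, so the width is 3 − 1 = 2 and tw(G) ≤ 2. For the lower bound, the 3 vertices {b, c, d} are pairwise adjacent, and any tree decomposition puts a clique entirely inside one bag — forcing width ≥ 2. Therefore the treewidth is 2.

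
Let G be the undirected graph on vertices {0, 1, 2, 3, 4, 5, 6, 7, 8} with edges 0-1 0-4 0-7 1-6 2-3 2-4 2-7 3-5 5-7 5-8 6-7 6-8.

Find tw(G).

3

A width-3 tree decomposition is:
Bags: B1 = {0, 2, 3, 4}  B2 = {0, 2, 3, 7}  B3 = {0, 3, 5, 7}  B4 = {0, 1, 5, 7}  B5 = {1, 5, 6, 7}  B6 = {1, 5, 6, 8}
Tree: B1–B2, B2–B3, B3–B4, B4–B5, B5–B6
The largest bag has 4 vertices, giving width 3; this decomposition certifies tw(G) ≤ 3. For the lower bound: the 4 vertex sets {2,3,4}, {0}, {7}, {1,5,6,8} are disjoint, each induces a connected subgraph, and every pair is joined by at least one edge of G. Contracting each set to a single vertex therefore yields K_{4} as a minor, and since treewidth is minor-monotone, tw(G) ≥ tw(K_{4}) = 3. The upper and lower bounds meet at 3, so that is the treewidth.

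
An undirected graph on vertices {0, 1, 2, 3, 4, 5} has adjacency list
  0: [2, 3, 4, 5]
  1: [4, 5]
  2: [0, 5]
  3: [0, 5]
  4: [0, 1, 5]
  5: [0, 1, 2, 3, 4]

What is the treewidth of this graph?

A width-2 tree decomposition is:
Bags: B1 = {1, 4, 5}  B2 = {0, 4, 5}  B3 = {0, 2, 5}  B4 = {0, 3, 5}
Tree: B1–B2, B2–B3, B2–B4
Each bag holds 3 vertices, so the decomposition has width 2, which upper-bounds the treewidth. Conversely, {0, 2, 5} is a clique of size 3, and the vertices of any clique must share a bag in every tree decomposition; so some bag has ≥ 3 vertices and tw(G) ≥ 2. Therefore the treewidth is 2.

2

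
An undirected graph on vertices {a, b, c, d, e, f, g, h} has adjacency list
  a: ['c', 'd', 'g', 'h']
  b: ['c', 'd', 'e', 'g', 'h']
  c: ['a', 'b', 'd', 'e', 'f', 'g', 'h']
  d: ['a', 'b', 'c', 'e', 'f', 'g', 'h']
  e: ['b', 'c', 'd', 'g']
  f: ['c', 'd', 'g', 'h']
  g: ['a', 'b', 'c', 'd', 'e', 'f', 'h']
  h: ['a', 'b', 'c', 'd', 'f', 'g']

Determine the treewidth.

A width-4 tree decomposition is:
Bags: B1 = {a, c, d, g, h}  B2 = {c, d, f, g, h}  B3 = {b, c, d, g, h}  B4 = {b, c, d, e, g}
Tree: B1–B2, B1–B3, B3–B4
The largest bag has 5 vertices, giving width 4; this decomposition certifies tw(G) ≤ 4. On the other hand G contains the 5-clique {b, c, d, e, g}. A clique must lie in a single bag of any decomposition, so no decomposition can have width below 4. Combining the bounds, tw(G) = 4.

4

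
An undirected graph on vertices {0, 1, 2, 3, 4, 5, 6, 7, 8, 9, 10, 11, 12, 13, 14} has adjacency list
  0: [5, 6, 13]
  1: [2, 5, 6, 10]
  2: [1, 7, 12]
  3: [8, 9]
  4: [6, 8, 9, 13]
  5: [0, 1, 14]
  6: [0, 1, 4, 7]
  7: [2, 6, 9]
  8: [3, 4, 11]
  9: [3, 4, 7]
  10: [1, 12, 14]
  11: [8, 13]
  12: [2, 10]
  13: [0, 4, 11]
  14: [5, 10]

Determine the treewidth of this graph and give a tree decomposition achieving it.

Treewidth 3.
One optimal decomposition is:
Bags: B1 = {2, 10, 12, 14}  B2 = {1, 2, 10, 14}  B3 = {1, 2, 5, 14}  B4 = {1, 2, 5, 7}  B5 = {1, 5, 6, 7}  B6 = {0, 5, 6, 7}  B7 = {0, 6, 7, 9}  B8 = {0, 4, 6, 9}  B9 = {0, 4, 9, 13}  B10 = {3, 4, 9, 13}  B11 = {3, 4, 8, 13}  B12 = {3, 8, 11, 13}
Tree: B1–B2, B2–B3, B3–B4, B4–B5, B5–B6, B6–B7, B7–B8, B8–B9, B9–B10, B10–B11, B11–B12

Every bag has size at most 4, so the width is 4 − 1 = 3 and tw(G) ≤ 3. For the lower bound: the 4 vertex sets {10,12,14}, {2}, {1}, {0,5,6,7} are disjoint, each induces a connected subgraph, and every pair is joined by at least one edge of G. Contracting each set to a single vertex therefore yields K_{4} as a minor, and since treewidth is minor-monotone, tw(G) ≥ tw(K_{4}) = 3. Combining the bounds, tw(G) = 3.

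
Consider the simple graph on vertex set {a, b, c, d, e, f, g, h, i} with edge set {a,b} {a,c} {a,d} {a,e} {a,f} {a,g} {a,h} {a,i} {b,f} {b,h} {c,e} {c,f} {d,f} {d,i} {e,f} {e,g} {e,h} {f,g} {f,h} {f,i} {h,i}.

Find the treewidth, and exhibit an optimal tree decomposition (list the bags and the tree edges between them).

The largest bag has 4 vertices, giving width 3; this decomposition certifies tw(G) ≤ 3. Conversely, {a, d, f, i} is a clique of size 4, and the vertices of any clique must share a bag in every tree decomposition; so some bag has ≥ 4 vertices and tw(G) ≥ 3. Therefore the treewidth is 3.

Treewidth 3.
One such decomposition:
Bags: B1 = {a, e, f, g}  B2 = {a, e, f, h}  B3 = {a, c, e, f}  B4 = {a, f, h, i}  B5 = {a, b, f, h}  B6 = {a, d, f, i}
Tree: B1–B2, B2–B3, B2–B4, B4–B5, B4–B6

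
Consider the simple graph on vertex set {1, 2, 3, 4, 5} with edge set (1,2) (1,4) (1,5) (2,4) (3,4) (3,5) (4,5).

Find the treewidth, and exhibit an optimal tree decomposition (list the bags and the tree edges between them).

The largest bag has 3 vertices, giving width 2; this decomposition certifies tw(G) ≤ 2. On the other hand G contains the 3-clique {1, 2, 4}. A clique must lie in a single bag of any decomposition, so no decomposition can have width below 2. Hence tw(G) = 2 exactly.

Treewidth 2.
One optimal decomposition is:
Bags: B1 = {3, 4, 5}  B2 = {1, 4, 5}  B3 = {1, 2, 4}
Tree: B1–B2, B2–B3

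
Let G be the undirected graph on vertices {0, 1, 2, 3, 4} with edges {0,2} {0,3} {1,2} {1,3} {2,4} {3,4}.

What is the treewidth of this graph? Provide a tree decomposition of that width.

Every bag has size at most 3, so the width is 3 − 1 = 2 and tw(G) ≤ 2. The edges 4–3–1–2–4 form a cycle, so G is not a tree and its treewidth is at least 2. Combining the bounds, tw(G) = 2.

Treewidth 2.
One optimal decomposition is:
Bags: B1 = {2, 3, 4}  B2 = {1, 2, 3}  B3 = {0, 2, 3}
Tree: B1–B2, B2–B3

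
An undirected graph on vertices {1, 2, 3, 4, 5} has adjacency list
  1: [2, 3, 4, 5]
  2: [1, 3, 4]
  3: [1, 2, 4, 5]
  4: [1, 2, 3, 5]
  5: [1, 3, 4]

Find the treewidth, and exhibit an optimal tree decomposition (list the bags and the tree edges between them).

The largest bag has 4 vertices, giving width 3; this decomposition certifies tw(G) ≤ 3. On the other hand G contains the 4-clique {1, 2, 3, 4}. A clique must lie in a single bag of any decomposition, so no decomposition can have width below 3. Combining the bounds, tw(G) = 3.

Treewidth 3.
One such decomposition:
Bags: B1 = {1, 3, 4, 5}  B2 = {1, 2, 3, 4}
Tree: B1–B2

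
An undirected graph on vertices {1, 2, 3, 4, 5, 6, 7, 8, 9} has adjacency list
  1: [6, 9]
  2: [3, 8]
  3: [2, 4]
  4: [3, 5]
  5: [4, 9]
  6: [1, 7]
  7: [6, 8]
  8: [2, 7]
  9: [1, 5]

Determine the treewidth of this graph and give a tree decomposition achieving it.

The largest bag has 3 vertices, giving width 2; this decomposition certifies tw(G) ≤ 2. The edges 1–6–7–8–2–3–4–5–9–1 form a cycle, so G is not a tree and its treewidth is at least 2. Combining the bounds, tw(G) = 2.

Treewidth 2.
One such decomposition:
Bags: B1 = {1, 6, 7}  B2 = {1, 7, 8}  B3 = {1, 2, 8}  B4 = {1, 2, 3}  B5 = {1, 3, 4}  B6 = {1, 4, 5}  B7 = {1, 5, 9}
Tree: B1–B2, B2–B3, B3–B4, B4–B5, B5–B6, B6–B7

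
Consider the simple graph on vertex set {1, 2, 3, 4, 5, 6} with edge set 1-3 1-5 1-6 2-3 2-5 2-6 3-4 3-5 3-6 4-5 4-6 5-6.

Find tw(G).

A width-3 tree decomposition is:
Bags: B1 = {2, 3, 5, 6}  B2 = {1, 3, 5, 6}  B3 = {3, 4, 5, 6}
Tree: B1–B2, B2–B3
Each bag holds 4 vertices, so the decomposition has width 3, which upper-bounds the treewidth. On the other hand G contains the 4-clique {1, 3, 5, 6}. A clique must lie in a single bag of any decomposition, so no decomposition can have width below 3. Therefore the treewidth is 3.

3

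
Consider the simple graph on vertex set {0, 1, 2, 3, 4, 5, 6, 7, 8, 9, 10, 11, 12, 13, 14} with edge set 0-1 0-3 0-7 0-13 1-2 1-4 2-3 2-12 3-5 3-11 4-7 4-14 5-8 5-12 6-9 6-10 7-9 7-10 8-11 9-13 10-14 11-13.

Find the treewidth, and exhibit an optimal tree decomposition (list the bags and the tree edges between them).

Treewidth 3.
One such decomposition:
Bags: B1 = {5, 8, 11, 12}  B2 = {3, 5, 11, 12}  B3 = {2, 3, 11, 12}  B4 = {2, 3, 11, 13}  B5 = {0, 2, 3, 13}  B6 = {0, 1, 2, 13}  B7 = {0, 1, 9, 13}  B8 = {0, 1, 7, 9}  B9 = {1, 4, 7, 9}  B10 = {4, 6, 7, 9}  B11 = {4, 6, 7, 10}  B12 = {4, 6, 10, 14}
Tree: B1–B2, B2–B3, B3–B4, B4–B5, B5–B6, B6–B7, B7–B8, B8–B9, B9–B10, B10–B11, B11–B12

Every bag has size at most 4, so the width is 4 − 1 = 3 and tw(G) ≤ 3. For the lower bound: the 4 vertex sets {5,8,12}, {11}, {3}, {0,1,2,13} are disjoint, each induces a connected subgraph, and every pair is joined by at least one edge of G. Contracting each set to a single vertex therefore yields K_{4} as a minor, and since treewidth is minor-monotone, tw(G) ≥ tw(K_{4}) = 3. Combining the bounds, tw(G) = 3.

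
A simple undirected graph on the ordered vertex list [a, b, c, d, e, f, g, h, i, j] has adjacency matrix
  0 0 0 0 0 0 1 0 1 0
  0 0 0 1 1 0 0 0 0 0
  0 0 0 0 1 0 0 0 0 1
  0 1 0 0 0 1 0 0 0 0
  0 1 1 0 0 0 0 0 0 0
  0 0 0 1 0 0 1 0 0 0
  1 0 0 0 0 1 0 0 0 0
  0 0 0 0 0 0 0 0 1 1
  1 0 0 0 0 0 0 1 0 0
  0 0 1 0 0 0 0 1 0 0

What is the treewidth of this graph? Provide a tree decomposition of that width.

Treewidth 2.
Bags: B1 = {h, i, j}  B2 = {c, i, j}  B3 = {c, e, i}  B4 = {b, e, i}  B5 = {b, d, i}  B6 = {d, f, i}  B7 = {f, g, i}  B8 = {a, g, i}
Tree: B1–B2, B2–B3, B3–B4, B4–B5, B5–B6, B6–B7, B7–B8

The largest bag has 3 vertices, giving width 2; this decomposition certifies tw(G) ≤ 2. The edges i–h–j–c–e–b–d–f–g–a–i form a cycle, so G is not a tree and its treewidth is at least 2. The upper and lower bounds meet at 2, so that is the treewidth.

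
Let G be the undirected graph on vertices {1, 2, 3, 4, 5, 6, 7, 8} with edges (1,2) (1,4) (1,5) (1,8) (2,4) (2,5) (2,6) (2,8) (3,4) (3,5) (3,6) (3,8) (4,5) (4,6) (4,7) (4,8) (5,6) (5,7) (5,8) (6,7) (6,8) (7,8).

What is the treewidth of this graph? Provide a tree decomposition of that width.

Each bag holds 5 vertices, so the decomposition has width 4, which upper-bounds the treewidth. For the lower bound, the 5 vertices {1, 2, 4, 5, 8} are pairwise adjacent, and any tree decomposition puts a clique entirely inside one bag — forcing width ≥ 4. Therefore the treewidth is 4.

Treewidth 4.
Bags: B1 = {2, 4, 5, 6, 8}  B2 = {1, 2, 4, 5, 8}  B3 = {4, 5, 6, 7, 8}  B4 = {3, 4, 5, 6, 8}
Tree: B1–B2, B1–B3, B3–B4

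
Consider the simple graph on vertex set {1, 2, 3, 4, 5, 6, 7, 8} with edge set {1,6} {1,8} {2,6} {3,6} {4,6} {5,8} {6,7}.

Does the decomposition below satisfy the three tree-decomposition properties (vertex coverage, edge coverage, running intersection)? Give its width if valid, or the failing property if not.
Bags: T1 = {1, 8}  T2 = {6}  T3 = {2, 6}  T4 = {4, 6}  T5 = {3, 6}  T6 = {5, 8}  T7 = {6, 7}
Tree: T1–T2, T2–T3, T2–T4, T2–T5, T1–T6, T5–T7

A tree decomposition must satisfy three properties: every vertex lies in some bag; for every edge, both endpoints lie together in some bag; and for every vertex, the bags containing it form a connected subtree. Here edge (1,6) lies in no bag, so the decomposition is invalid.

No — edge (1,6) lies in no bag.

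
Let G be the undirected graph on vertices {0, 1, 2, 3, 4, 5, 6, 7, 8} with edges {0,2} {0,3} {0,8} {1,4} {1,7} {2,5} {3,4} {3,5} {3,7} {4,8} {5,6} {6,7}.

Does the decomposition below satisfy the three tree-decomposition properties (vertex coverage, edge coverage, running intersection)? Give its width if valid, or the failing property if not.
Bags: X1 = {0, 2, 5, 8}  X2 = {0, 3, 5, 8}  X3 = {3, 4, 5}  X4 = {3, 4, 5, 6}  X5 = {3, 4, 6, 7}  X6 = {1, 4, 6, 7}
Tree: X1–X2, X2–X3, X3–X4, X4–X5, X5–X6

No — edge (8,4) lies in no bag.

A tree decomposition must satisfy three properties: every vertex lies in some bag; for every edge, both endpoints lie together in some bag; and for every vertex, the bags containing it form a connected subtree. Here edge (8,4) lies in no bag, so the decomposition is invalid.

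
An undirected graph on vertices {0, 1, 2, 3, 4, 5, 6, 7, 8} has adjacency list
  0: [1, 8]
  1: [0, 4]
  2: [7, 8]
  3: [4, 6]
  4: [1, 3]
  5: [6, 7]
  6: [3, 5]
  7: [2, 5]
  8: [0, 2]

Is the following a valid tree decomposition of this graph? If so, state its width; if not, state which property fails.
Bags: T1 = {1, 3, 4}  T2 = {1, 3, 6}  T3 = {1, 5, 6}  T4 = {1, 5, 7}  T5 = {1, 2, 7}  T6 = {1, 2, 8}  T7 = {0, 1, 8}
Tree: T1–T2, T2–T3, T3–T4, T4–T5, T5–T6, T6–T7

Yes; width 2.

Vertex coverage: the bags together contain {0, 1, 2, 3, 4, 5, 6, 7, 8}, the full vertex set. Edge coverage: each edge of G has both endpoints in at least one bag. Running intersection: for every vertex, the bags containing it form a connected subtree. All three properties hold, so this is a valid tree decomposition of width max|bag| − 1 = 2, and hence tw(G) ≤ 2.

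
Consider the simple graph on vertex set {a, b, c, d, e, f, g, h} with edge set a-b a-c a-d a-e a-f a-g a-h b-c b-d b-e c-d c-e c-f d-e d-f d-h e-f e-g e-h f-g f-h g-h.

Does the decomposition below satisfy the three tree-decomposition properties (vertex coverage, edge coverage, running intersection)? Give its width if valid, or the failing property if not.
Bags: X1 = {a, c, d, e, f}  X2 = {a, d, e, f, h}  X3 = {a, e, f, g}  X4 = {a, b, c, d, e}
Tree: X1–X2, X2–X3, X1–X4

A tree decomposition must satisfy three properties: every vertex lies in some bag; for every edge, both endpoints lie together in some bag; and for every vertex, the bags containing it form a connected subtree. Here edge (h,g) lies in no bag, so the decomposition is invalid.

No — edge (h,g) lies in no bag.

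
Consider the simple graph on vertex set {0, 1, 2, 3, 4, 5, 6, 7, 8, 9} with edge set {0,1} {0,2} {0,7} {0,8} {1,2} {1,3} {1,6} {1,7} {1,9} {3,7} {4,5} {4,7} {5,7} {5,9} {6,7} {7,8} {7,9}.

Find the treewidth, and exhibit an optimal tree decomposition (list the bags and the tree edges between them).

The largest bag has 3 vertices, giving width 2; this decomposition certifies tw(G) ≤ 2. Conversely, {0, 1, 2} is a clique of size 3, and the vertices of any clique must share a bag in every tree decomposition; so some bag has ≥ 3 vertices and tw(G) ≥ 2. Combining the bounds, tw(G) = 2.

Treewidth 2.
One such decomposition:
Bags: B1 = {5, 7, 9}  B2 = {1, 7, 9}  B3 = {4, 5, 7}  B4 = {0, 1, 7}  B5 = {0, 1, 2}  B6 = {1, 3, 7}  B7 = {1, 6, 7}  B8 = {0, 7, 8}
Tree: B1–B2, B1–B3, B2–B4, B4–B5, B4–B6, B4–B7, B4–B8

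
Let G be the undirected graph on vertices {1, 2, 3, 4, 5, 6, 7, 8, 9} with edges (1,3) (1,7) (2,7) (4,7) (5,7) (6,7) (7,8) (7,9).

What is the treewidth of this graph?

1

A width-1 tree decomposition is:
Bags: B1 = {1, 7}  B2 = {5, 7}  B3 = {2, 7}  B4 = {7, 8}  B5 = {1, 3}  B6 = {7, 9}  B7 = {6, 7}  B8 = {4, 7}
Tree: B1–B2, B1–B3, B2–B4, B1–B5, B4–B6, B1–B7, B7–B8
The largest bag has 2 vertices, giving width 1; this decomposition certifies tw(G) ≤ 1. Any graph with an edge has treewidth ≥ 1, and G has the edge 1–7. Therefore the treewidth is 1.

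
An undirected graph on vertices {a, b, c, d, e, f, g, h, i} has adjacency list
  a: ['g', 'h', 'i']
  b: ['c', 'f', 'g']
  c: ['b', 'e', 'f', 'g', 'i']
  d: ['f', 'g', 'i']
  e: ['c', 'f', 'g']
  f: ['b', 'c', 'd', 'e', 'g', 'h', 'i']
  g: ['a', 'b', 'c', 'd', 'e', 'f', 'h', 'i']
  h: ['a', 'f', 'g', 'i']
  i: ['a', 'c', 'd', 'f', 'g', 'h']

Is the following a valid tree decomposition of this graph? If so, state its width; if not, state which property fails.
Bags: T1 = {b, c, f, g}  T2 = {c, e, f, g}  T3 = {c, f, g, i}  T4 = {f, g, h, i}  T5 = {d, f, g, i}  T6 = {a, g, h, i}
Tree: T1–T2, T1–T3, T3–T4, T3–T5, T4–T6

Yes; width 3.

Vertex coverage: the bags together contain {a, b, c, d, e, f, g, h, i}, the full vertex set. Edge coverage: each edge of G has both endpoints in at least one bag. Running intersection: for every vertex, the bags containing it form a connected subtree. All three properties hold, so this is a valid tree decomposition of width max|bag| − 1 = 3, and hence tw(G) ≤ 3.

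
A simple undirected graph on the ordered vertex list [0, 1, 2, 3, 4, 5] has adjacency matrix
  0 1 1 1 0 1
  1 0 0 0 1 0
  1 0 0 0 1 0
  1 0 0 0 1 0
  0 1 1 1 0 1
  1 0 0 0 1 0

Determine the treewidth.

A width-2 tree decomposition is:
Bags: B1 = {0, 2, 4}  B2 = {0, 4, 5}  B3 = {0, 1, 4}  B4 = {0, 3, 4}
Tree: B1–B2, B2–B3, B3–B4
Each bag holds 3 vertices, so the decomposition has width 2, which upper-bounds the treewidth. The edges 4–2–0–5–4 form a cycle, so G is not a tree and its treewidth is at least 2. Therefore the treewidth is 2.

2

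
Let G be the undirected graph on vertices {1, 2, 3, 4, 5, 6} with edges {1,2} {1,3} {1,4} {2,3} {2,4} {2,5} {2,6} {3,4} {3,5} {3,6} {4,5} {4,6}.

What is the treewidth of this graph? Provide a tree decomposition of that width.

Treewidth 3.
Bags: B1 = {1, 2, 3, 4}  B2 = {2, 3, 4, 6}  B3 = {2, 3, 4, 5}
Tree: B1–B2, B2–B3

Every bag has size at most 4, so the width is 4 − 1 = 3 and tw(G) ≤ 3. Conversely, {1, 2, 3, 4} is a clique of size 4, and the vertices of any clique must share a bag in every tree decomposition; so some bag has ≥ 4 vertices and tw(G) ≥ 3. Combining the bounds, tw(G) = 3.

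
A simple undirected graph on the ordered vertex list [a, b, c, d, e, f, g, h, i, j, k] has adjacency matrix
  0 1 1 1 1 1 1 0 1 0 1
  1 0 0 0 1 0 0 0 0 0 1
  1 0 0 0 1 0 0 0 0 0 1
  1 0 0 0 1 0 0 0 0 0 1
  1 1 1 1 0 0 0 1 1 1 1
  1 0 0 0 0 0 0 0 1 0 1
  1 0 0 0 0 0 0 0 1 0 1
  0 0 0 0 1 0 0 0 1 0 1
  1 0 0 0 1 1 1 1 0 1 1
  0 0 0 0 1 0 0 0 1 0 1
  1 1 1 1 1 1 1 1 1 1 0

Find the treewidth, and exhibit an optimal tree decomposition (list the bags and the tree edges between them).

Each bag holds 4 vertices, so the decomposition has width 3, which upper-bounds the treewidth. Conversely, {e, i, j, k} is a clique of size 4, and the vertices of any clique must share a bag in every tree decomposition; so some bag has ≥ 4 vertices and tw(G) ≥ 3. The upper and lower bounds meet at 3, so that is the treewidth.

Treewidth 3.
Bags: B1 = {a, b, e, k}  B2 = {a, d, e, k}  B3 = {a, e, i, k}  B4 = {e, i, j, k}  B5 = {a, c, e, k}  B6 = {e, h, i, k}  B7 = {a, g, i, k}  B8 = {a, f, i, k}
Tree: B1–B2, B2–B3, B3–B4, B3–B5, B3–B6, B3–B7, B7–B8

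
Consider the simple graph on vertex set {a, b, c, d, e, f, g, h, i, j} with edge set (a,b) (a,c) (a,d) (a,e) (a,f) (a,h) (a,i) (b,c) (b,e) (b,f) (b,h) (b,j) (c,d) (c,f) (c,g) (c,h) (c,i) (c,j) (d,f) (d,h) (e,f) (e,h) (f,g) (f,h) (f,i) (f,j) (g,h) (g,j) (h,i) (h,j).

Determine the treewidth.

4

A width-4 tree decomposition is:
Bags: B1 = {a, c, d, f, h}  B2 = {a, b, c, f, h}  B3 = {b, c, f, h, j}  B4 = {c, f, g, h, j}  B5 = {a, c, f, h, i}  B6 = {a, b, e, f, h}
Tree: B1–B2, B2–B3, B3–B4, B1–B5, B2–B6
The largest bag has 5 vertices, giving width 4; this decomposition certifies tw(G) ≤ 4. For the lower bound, the 5 vertices {a, b, e, f, h} are pairwise adjacent, and any tree decomposition puts a clique entirely inside one bag — forcing width ≥ 4. Hence tw(G) = 4 exactly.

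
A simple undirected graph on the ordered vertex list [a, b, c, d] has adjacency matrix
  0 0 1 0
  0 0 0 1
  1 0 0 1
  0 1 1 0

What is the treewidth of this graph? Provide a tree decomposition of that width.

Treewidth 1.
One such decomposition:
Bags: B1 = {b, d}  B2 = {c, d}  B3 = {a, c}
Tree: B1–B2, B2–B3

Every bag has size at most 2, so the width is 2 − 1 = 1 and tw(G) ≤ 1. G has an edge, so its treewidth is at least 1. Hence tw(G) = 1 exactly.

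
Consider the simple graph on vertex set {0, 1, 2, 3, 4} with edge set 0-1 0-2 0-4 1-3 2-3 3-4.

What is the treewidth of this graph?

A width-2 tree decomposition is:
Bags: B1 = {0, 3, 4}  B2 = {0, 1, 3}  B3 = {0, 2, 3}
Tree: B1–B2, B2–B3
The largest bag has 3 vertices, giving width 2; this decomposition certifies tw(G) ≤ 2. For the lower bound, G contains the cycle 3–4–0–1–3, so G is not a forest; only forests have treewidth ≤ 1, hence tw(G) ≥ 2. Combining the bounds, tw(G) = 2.

2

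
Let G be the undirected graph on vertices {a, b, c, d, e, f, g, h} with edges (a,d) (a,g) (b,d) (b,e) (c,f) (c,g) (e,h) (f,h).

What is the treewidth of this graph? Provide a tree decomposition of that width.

Treewidth 2.
One such decomposition:
Bags: B1 = {c, f, h}  B2 = {c, g, h}  B3 = {a, g, h}  B4 = {a, d, h}  B5 = {b, d, h}  B6 = {b, e, h}
Tree: B1–B2, B2–B3, B3–B4, B4–B5, B5–B6

Each bag holds 3 vertices, so the decomposition has width 2, which upper-bounds the treewidth. Since h–f–c–g–a–d–b–e–h is a cycle in G, G is not acyclic. Forests are exactly the graphs of treewidth ≤ 1, so tw(G) ≥ 2. The upper and lower bounds meet at 2, so that is the treewidth.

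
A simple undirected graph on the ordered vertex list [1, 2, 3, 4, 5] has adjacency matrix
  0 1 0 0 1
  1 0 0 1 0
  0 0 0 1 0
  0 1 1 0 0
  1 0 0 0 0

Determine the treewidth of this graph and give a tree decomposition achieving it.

The largest bag has 2 vertices, giving width 1; this decomposition certifies tw(G) ≤ 1. G has an edge, so its treewidth is at least 1. The upper and lower bounds meet at 1, so that is the treewidth.

Treewidth 1.
One optimal decomposition is:
Bags: B1 = {3, 4}  B2 = {2, 4}  B3 = {1, 2}  B4 = {1, 5}
Tree: B1–B2, B2–B3, B3–B4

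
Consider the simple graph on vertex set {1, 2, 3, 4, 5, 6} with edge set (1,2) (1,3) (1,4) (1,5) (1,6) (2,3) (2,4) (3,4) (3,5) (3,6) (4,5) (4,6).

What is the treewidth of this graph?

A width-3 tree decomposition is:
Bags: B1 = {1, 3, 4, 6}  B2 = {1, 2, 3, 4}  B3 = {1, 3, 4, 5}
Tree: B1–B2, B2–B3
Each bag holds 4 vertices, so the decomposition has width 3, which upper-bounds the treewidth. For the lower bound, the 4 vertices {1, 2, 3, 4} are pairwise adjacent, and any tree decomposition puts a clique entirely inside one bag — forcing width ≥ 3. Combining the bounds, tw(G) = 3.

3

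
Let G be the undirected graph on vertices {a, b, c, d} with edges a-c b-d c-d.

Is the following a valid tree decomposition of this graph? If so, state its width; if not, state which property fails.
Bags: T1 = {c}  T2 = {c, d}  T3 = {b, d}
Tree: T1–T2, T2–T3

No — vertex a appears in no bag.

A tree decomposition must satisfy three properties: every vertex lies in some bag; for every edge, both endpoints lie together in some bag; and for every vertex, the bags containing it form a connected subtree. Here vertex a appears in no bag, so the decomposition is invalid.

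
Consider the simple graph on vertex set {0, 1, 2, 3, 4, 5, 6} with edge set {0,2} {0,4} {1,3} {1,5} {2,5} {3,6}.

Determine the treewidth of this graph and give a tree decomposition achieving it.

Every bag has size at most 2, so the width is 2 − 1 = 1 and tw(G) ≤ 1. Since G has at least one edge (e.g. 6–3), it is not an edgeless graph, so tw(G) ≥ 1. The upper and lower bounds meet at 1, so that is the treewidth.

Treewidth 1.
Bags: B1 = {3, 6}  B2 = {1, 3}  B3 = {1, 5}  B4 = {2, 5}  B5 = {0, 2}  B6 = {0, 4}
Tree: B1–B2, B2–B3, B3–B4, B4–B5, B5–B6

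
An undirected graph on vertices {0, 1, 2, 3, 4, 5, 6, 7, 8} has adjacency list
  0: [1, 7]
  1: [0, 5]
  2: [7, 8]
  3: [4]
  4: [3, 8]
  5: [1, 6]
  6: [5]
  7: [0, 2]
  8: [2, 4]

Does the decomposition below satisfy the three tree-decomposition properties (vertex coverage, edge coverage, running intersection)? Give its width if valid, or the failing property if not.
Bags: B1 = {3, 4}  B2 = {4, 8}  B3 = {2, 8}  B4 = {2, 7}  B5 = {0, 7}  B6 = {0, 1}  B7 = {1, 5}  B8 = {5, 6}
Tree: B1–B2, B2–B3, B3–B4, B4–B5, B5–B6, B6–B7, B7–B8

Vertex coverage: the bags together contain {0, 1, 2, 3, 4, 5, 6, 7, 8}, the full vertex set. Edge coverage: each edge of G has both endpoints in at least one bag. Running intersection: for every vertex, the bags containing it form a connected subtree. All three properties hold, so this is a valid tree decomposition of width max|bag| − 1 = 1, and hence tw(G) ≤ 1.

Yes; width 1.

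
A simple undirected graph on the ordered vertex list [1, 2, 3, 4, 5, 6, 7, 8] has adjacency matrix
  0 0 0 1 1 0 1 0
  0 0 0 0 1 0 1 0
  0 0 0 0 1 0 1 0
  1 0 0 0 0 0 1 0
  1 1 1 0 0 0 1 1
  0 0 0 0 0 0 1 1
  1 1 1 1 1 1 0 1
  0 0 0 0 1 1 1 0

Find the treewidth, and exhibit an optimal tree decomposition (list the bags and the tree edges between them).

Treewidth 2.
Bags: B1 = {6, 7, 8}  B2 = {5, 7, 8}  B3 = {3, 5, 7}  B4 = {2, 5, 7}  B5 = {1, 5, 7}  B6 = {1, 4, 7}
Tree: B1–B2, B2–B3, B2–B4, B4–B5, B5–B6

Each bag holds 3 vertices, so the decomposition has width 2, which upper-bounds the treewidth. Conversely, {1, 4, 7} is a clique of size 3, and the vertices of any clique must share a bag in every tree decomposition; so some bag has ≥ 3 vertices and tw(G) ≥ 2. Therefore the treewidth is 2.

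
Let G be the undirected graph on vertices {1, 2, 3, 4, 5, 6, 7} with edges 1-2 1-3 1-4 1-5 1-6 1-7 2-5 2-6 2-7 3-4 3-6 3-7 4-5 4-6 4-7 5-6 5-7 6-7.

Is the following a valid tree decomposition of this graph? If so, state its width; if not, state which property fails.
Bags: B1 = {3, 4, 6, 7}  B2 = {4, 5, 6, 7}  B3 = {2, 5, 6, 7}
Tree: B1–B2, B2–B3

No — vertex 1 appears in no bag.

A tree decomposition must satisfy three properties: every vertex lies in some bag; for every edge, both endpoints lie together in some bag; and for every vertex, the bags containing it form a connected subtree. Here vertex 1 appears in no bag, so the decomposition is invalid.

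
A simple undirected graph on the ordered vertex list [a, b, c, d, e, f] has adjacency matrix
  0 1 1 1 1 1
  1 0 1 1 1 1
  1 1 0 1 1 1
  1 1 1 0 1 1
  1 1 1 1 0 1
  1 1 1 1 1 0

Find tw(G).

5

A width-5 tree decomposition is:
Bags: B1 = {a, b, c, d, e, f}
Tree: (single bag)
A single bag containing all 6 vertices is trivially a valid decomposition of width 5. Conversely, {a, b, c, d, e, f} is a clique of size 6, and the vertices of any clique must share a bag in every tree decomposition; so some bag has ≥ 6 vertices and tw(G) ≥ 5. Combining the bounds, tw(G) = 5.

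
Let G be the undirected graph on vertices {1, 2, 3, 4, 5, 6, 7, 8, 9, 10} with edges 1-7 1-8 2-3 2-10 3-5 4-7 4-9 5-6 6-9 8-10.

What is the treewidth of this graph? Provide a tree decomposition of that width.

Treewidth 2.
One such decomposition:
Bags: B1 = {1, 4, 7}  B2 = {1, 4, 9}  B3 = {1, 6, 9}  B4 = {1, 5, 6}  B5 = {1, 3, 5}  B6 = {1, 2, 3}  B7 = {1, 2, 10}  B8 = {1, 8, 10}
Tree: B1–B2, B2–B3, B3–B4, B4–B5, B5–B6, B6–B7, B7–B8

Each bag holds 3 vertices, so the decomposition has width 2, which upper-bounds the treewidth. Since 1–7–4–9–6–5–3–2–10–8–1 is a cycle in G, G is not acyclic. Forests are exactly the graphs of treewidth ≤ 1, so tw(G) ≥ 2. Combining the bounds, tw(G) = 2.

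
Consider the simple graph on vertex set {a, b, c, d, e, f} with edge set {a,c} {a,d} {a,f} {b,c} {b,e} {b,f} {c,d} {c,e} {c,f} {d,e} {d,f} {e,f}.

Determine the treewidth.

A width-3 tree decomposition is:
Bags: B1 = {c, d, e, f}  B2 = {a, c, d, f}  B3 = {b, c, e, f}
Tree: B1–B2, B1–B3
Each bag holds 4 vertices, so the decomposition has width 3, which upper-bounds the treewidth. Conversely, {c, d, e, f} is a clique of size 4, and the vertices of any clique must share a bag in every tree decomposition; so some bag has ≥ 4 vertices and tw(G) ≥ 3. Hence tw(G) = 3 exactly.

3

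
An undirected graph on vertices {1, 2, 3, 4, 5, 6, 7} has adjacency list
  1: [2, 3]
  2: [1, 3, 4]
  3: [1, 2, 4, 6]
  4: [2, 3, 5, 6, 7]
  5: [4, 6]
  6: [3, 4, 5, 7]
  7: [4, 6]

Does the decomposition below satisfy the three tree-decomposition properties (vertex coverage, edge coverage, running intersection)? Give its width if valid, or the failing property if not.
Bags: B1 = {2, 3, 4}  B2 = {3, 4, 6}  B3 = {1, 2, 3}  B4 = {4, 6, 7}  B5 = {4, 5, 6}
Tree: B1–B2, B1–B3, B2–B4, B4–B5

Yes; width 2.

Every vertex of G appears in some bag (union = {1, 2, 3, 4, 5, 6, 7}); every edge is covered by a bag; and for each vertex v the set of bags containing v is connected in the bag tree. The decomposition is therefore valid. The largest bag has 3 vertices, so the width is 2.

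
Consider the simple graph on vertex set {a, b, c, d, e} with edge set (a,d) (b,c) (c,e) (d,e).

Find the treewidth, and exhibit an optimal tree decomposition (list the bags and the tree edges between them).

Treewidth 1.
One such decomposition:
Bags: B1 = {a, d}  B2 = {d, e}  B3 = {c, e}  B4 = {b, c}
Tree: B1–B2, B2–B3, B3–B4

Every bag has size at most 2, so the width is 2 − 1 = 1 and tw(G) ≤ 1. Any graph with an edge has treewidth ≥ 1, and G has the edge a–d. Hence tw(G) = 1 exactly.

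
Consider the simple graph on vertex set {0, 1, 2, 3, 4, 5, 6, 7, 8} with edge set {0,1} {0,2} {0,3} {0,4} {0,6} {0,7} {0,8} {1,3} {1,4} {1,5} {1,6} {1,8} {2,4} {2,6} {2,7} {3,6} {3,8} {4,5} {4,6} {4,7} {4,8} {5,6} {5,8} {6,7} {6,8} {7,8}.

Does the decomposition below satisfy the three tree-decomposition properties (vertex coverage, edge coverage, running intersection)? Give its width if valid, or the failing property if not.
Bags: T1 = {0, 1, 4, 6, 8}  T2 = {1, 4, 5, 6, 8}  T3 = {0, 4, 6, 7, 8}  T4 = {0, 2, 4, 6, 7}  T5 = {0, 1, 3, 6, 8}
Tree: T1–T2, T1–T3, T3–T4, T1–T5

Yes; width 4.

Checking the three conditions: (i) the bags cover all of {0, 1, 2, 3, 4, 5, 6, 7, 8}; (ii) for each edge, some bag contains both endpoints; (iii) the bags containing any fixed vertex form a subtree. All hold, so the decomposition is valid with width 5 − 1 = 4.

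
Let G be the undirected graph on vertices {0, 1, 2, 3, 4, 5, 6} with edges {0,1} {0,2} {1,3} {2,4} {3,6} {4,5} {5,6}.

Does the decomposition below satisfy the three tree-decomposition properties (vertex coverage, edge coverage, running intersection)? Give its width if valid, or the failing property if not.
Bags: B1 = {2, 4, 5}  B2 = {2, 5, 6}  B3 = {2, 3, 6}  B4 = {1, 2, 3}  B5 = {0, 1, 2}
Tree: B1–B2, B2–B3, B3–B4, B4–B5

Checking the three conditions: (i) the bags cover all of {0, 1, 2, 3, 4, 5, 6}; (ii) for each edge, some bag contains both endpoints; (iii) the bags containing any fixed vertex form a subtree. All hold, so the decomposition is valid with width 3 − 1 = 2.

Yes; width 2.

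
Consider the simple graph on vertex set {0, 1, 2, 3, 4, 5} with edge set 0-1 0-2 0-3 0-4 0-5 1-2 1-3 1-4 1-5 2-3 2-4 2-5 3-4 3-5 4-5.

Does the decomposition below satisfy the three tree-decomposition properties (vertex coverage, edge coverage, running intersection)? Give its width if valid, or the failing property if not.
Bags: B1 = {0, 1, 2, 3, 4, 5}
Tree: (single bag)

Yes; width 5.

Checking the three conditions: (i) the bags cover all of {0, 1, 2, 3, 4, 5}; (ii) for each edge, some bag contains both endpoints; (iii) the bags containing any fixed vertex form a subtree. All hold, so the decomposition is valid with width 6 − 1 = 5.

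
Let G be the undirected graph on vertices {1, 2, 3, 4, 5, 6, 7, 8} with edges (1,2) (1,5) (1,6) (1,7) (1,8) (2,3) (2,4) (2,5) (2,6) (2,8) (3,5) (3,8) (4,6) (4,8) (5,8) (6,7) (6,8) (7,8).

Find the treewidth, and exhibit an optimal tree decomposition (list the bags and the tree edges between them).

Treewidth 3.
Bags: B1 = {2, 3, 5, 8}  B2 = {1, 2, 5, 8}  B3 = {1, 2, 6, 8}  B4 = {2, 4, 6, 8}  B5 = {1, 6, 7, 8}
Tree: B1–B2, B2–B3, B3–B4, B3–B5

The largest bag has 4 vertices, giving width 3; this decomposition certifies tw(G) ≤ 3. On the other hand G contains the 4-clique {1, 2, 5, 8}. A clique must lie in a single bag of any decomposition, so no decomposition can have width below 3. Combining the bounds, tw(G) = 3.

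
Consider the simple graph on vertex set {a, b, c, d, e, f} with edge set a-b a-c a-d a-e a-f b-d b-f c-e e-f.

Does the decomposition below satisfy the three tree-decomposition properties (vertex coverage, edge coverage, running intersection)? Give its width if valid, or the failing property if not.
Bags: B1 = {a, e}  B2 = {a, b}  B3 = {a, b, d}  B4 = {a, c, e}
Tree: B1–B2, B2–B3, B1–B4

A tree decomposition must satisfy three properties: every vertex lies in some bag; for every edge, both endpoints lie together in some bag; and for every vertex, the bags containing it form a connected subtree. Here vertex f appears in no bag, so the decomposition is invalid.

No — vertex f appears in no bag.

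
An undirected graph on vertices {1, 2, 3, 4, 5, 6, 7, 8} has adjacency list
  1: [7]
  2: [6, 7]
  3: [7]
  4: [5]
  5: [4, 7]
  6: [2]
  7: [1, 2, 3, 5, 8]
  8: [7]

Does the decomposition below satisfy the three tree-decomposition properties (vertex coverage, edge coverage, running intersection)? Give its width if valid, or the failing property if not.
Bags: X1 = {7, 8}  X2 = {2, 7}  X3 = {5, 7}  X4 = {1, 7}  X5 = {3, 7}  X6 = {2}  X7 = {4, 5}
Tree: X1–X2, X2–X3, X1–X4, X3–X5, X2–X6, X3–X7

A tree decomposition must satisfy three properties: every vertex lies in some bag; for every edge, both endpoints lie together in some bag; and for every vertex, the bags containing it form a connected subtree. Here vertex 6 appears in no bag, so the decomposition is invalid.

No — vertex 6 appears in no bag.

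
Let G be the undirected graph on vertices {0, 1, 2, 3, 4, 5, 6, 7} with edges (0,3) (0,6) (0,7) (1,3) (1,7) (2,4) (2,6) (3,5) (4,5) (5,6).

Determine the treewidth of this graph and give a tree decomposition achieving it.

Treewidth 2.
One optimal decomposition is:
Bags: B1 = {2, 4, 6}  B2 = {4, 5, 6}  B3 = {0, 5, 6}  B4 = {0, 3, 5}  B5 = {0, 3, 7}  B6 = {1, 3, 7}
Tree: B1–B2, B2–B3, B3–B4, B4–B5, B5–B6

Each bag holds 3 vertices, so the decomposition has width 2, which upper-bounds the treewidth. The edges 2–4–5–6–2 form a cycle, so G is not a tree and its treewidth is at least 2. Hence tw(G) = 2 exactly.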